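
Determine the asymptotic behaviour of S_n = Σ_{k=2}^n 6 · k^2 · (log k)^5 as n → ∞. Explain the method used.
S_n ~ 2 · n^3 · (log n)^5

By integral comparison, S_n = ∫_1^n 6 · x^2 · (log x)^5 dx + O(n^2 · (log n)^5). For the integral, the leading term of ∫_1^n x^2 (log x)^5 dx is n^3/3 · (log n)^5 (by repeated integration by parts; each step lowers the log-exponent and produces a relatively O(1/log n) correction). Hence S_n ~ 2 · n^3 · (log n)^5.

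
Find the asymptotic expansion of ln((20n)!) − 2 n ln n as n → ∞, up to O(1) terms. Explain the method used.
ln((20n)!) − 2 n ln n = 18 n ln n + 20(ln 20 − 1) n + (1/2) ln(2π·20n) + O(1/n)

Stirling: ln((20n)!) = 20n ln(20n) − 20n + (1/2) ln(2π·20n) + O(1/n).
Expand 20n ln(20n) = 20n (ln n + ln 20) = 20n ln n + 20n ln 20.
Subtract 2n ln n: leading term is (20 − 2) n ln n = 18 n ln n. The next term is 20n ln 20 − 20n = 20(ln 20 − 1) n. Then the (1/2) ln(2π·20n) correction.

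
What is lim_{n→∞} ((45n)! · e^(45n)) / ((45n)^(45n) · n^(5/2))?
lim = 0

Stirling: (45n)! ~ sqrt(2π·45n) · (45n/e)^(45n). Hence
  (45n)! · e^(45n) / (45n)^(45n) ~ sqrt(2π·45n).
Dividing by n^(5/2): sqrt(2π·45n) / n^(5/2) = sqrt(2π·45) · n^((1−5)/2), so the expression behaves like sqrt(2π·45) · n^((1−5)/2) → 0.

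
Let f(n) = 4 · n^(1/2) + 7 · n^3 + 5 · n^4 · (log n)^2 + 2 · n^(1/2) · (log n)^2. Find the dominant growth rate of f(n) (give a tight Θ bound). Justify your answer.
f(n) ∈ Θ(n^4 · (log n)^2)

Compare the terms by growth order. For large n, n^a · (log n)^b dominates n^a' · (log n)^b' iff a > a', or (a = a' and b > b'). Ranking the 4 terms shows the dominant one is 5 · n^4 · (log n)^2. Hence f(n) ∈ Θ(n^4 · (log n)^2).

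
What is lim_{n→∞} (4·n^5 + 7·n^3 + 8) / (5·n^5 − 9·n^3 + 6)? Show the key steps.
lim = 4/5

For large n the leading n^5 terms dominate both numerator and denominator. Dividing top and bottom by n^5, every other term tends to 0, leaving 4/5.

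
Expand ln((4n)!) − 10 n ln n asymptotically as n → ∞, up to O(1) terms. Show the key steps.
ln((4n)!) − 10 n ln n = −6 n ln n + 4(ln 4 − 1) n + (1/2) ln(2π·4n) + O(1/n)

Stirling: ln((4n)!) = 4n ln(4n) − 4n + (1/2) ln(2π·4n) + O(1/n).
Expand 4n ln(4n) = 4n (ln n + ln 4) = 4n ln n + 4n ln 4.
Subtract 10n ln n: leading term is (4 − 10) n ln n = −6 n ln n. The next term is 4n ln 4 − 4n = 4(ln 4 − 1) n. Then the (1/2) ln(2π·4n) correction.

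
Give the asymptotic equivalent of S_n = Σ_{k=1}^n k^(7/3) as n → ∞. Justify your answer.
S_n ~ (3/10) · n^(10/3)

Integral comparison: Σ_{k=1}^n k^(7/3) = ∫_0^n x^(7/3) dx + O(n^(7/3)). The integral is n^(1 + 7/3) / (1 + 7/3) = n^((7+3)/3) / ((7+3)/3) = (3/10) · n^(10/3).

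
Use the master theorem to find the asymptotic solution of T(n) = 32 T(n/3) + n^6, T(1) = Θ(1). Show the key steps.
T(n) = Θ(n^6)

log_3 32 ≈ 3.155. f(n) = n^6 dominates n^(log_3 32) since 6 > 3.155, and the regularity condition a·f(n/b) = 32·(n/3)^6 = (32/729)·n^6 ≤ c·f(n) holds with c = 32/729 ≈ 0.0439 < 1. So this is Case 3: T(n) = Θ(f(n)) = Θ(n^6).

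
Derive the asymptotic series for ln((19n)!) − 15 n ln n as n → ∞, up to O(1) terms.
ln((19n)!) − 15 n ln n = 4 n ln n + 19(ln 19 − 1) n + (1/2) ln(2π·19n) + O(1/n)

Stirling: ln((19n)!) = 19n ln(19n) − 19n + (1/2) ln(2π·19n) + O(1/n).
Expand 19n ln(19n) = 19n (ln n + ln 19) = 19n ln n + 19n ln 19.
Subtract 15n ln n: leading term is (19 − 15) n ln n = 4 n ln n. The next term is 19n ln 19 − 19n = 19(ln 19 − 1) n. Then the (1/2) ln(2π·19n) correction.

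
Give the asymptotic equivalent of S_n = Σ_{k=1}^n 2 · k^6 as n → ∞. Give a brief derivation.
S_n ~ 2 · n^7 / 7

By integral comparison (Euler-Maclaurin), Σ_{k=1}^n 2 · k^6 = 2 · ∫_0^n x^6 dx + O(n^6) = 2 · n^7/7 + O(n^6). (Equivalently, Faulhaber's formula gives the same leading term.)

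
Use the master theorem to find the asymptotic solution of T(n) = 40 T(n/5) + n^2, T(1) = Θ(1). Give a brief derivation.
T(n) = Θ(n^(log_5 40))

Master theorem: compare f(n) = n^2 to n^(log_5 40) where log_5 40 ≈ 2.292. Since 2 < log_5 40, we have f(n) = O(n^(log_5 40 − ε)) for some ε > 0 — Case 1. Hence T(n) = Θ(n^(log_5 40)).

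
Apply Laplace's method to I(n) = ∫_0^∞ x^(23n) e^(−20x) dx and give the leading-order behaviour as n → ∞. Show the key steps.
I(n) ~ (sqrt(2π·23n) / 20) · (23n/(20e))^(23n)

Write the integrand as exp(23n ln x − 20x) and set f(x) = 23n ln x − 20x. Then f'(x) = 23n/x − 20 = 0 at x* = 23n/20, and f''(x*) = −23n/x*^2 = −20^2/(23n). Laplace's method (interior maximum) gives
  I(n) ~ e^(f(x*)) · sqrt(2π / |f''(x*)|)
        = exp(23n ln(23n/20) − 23n) · sqrt(2π · 23n / 20^2)
        = (23n/20)^(23n) e^(−23n) · sqrt(2π·23n) / 20
        = (sqrt(2π·23n) / 20) · (23n/(20e))^(23n).
This matches Γ(23n+1)/20^(23n+1) with Stirling applied to Γ.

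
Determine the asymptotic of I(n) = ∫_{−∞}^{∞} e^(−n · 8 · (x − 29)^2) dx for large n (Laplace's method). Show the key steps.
I(n) = sqrt(π/(8n))

Here φ(x) = 8 · (x − 29)^2 has its unique minimum at x* = 29 with φ(x*) = 0 and φ''(x*) = 16. Laplace's method gives
  I(n) ~ e^(−n φ(x*)) · sqrt(2π / (n · φ''(x*))) = sqrt(2π / (16n)) = sqrt(π/(8n)).
This is exact: substituting u = (x − 29)·sqrt(8n) gives I(n) = (1/sqrt(8n)) ∫_{−∞}^{∞} e^(−u^2) du = sqrt(π/(8n)).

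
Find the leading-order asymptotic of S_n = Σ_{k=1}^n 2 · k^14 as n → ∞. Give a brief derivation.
S_n ~ 2 · n^15 / 15

By integral comparison (Euler-Maclaurin), Σ_{k=1}^n 2 · k^14 = 2 · ∫_0^n x^14 dx + O(n^14) = 2 · n^15/15 + O(n^14). (Equivalently, Faulhaber's formula gives the same leading term.)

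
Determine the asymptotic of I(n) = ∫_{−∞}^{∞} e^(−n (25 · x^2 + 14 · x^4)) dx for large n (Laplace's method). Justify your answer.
I(n) ~ sqrt(π/(25n))

φ(x) = 25 · x^2 + 14 · x^4 has its unique global minimum at x* = 0 (since φ'(x) = 50x + 56x^3 = 0 only at x = 0 for real x with both coefficients positive, and φ → ∞ as |x| → ∞). At x* = 0, φ(0) = 0 and φ''(0) = 50. Laplace's method then gives
  I(n) ~ sqrt(2π / (n · φ''(0))) · e^(−n φ(0)) = sqrt(2π / (50n)) = sqrt(π/(25n)).
The 14 · x^4 term contributes only at subleading order (an O(1/n) relative correction).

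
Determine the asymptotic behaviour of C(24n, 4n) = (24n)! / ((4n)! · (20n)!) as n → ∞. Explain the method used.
C(24n, 4n) ~ (46656/3125)^(4n) · sqrt(3/(5π·4n))

Write N = 4n. Apply Stirling to each factorial:
  (6N)! ~ sqrt(2π·6N) · (6N/e)^(6N),
  N! ~ sqrt(2π N) · (N/e)^N,
  (5N)! ~ sqrt(2π·5N) · (5N/e)^(5N).
The exponential factors combine to (6N)^(6N) / (N^N · (5N)^(5N)) = 6^(6N)/5^(5N) = (6^6/5^5)^N = (46656/3125)^N.
The square-root prefactors combine to sqrt(2π·6N) / (sqrt(2π N)·sqrt(2π·5N)) = sqrt(6 / (2π·5·N)) = sqrt(3/(5π·4n)).
Substituting N = 4n: C(24n, 4n) ~ (46656/3125)^(4n) · sqrt(3/(5π·4n)).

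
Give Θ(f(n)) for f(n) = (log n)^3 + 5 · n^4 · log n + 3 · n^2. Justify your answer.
f(n) ∈ Θ(n^4 · log n)

Compare the terms by growth order. For large n, n^a · (log n)^b dominates n^a' · (log n)^b' iff a > a', or (a = a' and b > b'). Ranking the 3 terms shows the dominant one is 5 · n^4 · log n. Hence f(n) ∈ Θ(n^4 · log n).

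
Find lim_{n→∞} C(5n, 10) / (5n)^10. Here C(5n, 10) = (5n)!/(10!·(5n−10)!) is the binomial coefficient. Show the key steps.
lim = 1/10! = 1/3628800

With N = 5n → ∞: C(N, 10) / N^10 = [N(N−1)…(N−9)] / (10! · N^10) = (1/10!) · 1 · (1 − 1/(5n)) · … · (1 − 9/(5n)). Each factor → 1 as N → ∞, so the limit is 1/10! = 1/3628800.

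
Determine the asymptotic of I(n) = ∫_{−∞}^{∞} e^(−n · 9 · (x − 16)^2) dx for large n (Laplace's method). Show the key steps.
I(n) = sqrt(π/(9n))

Here φ(x) = 9 · (x − 16)^2 has its unique minimum at x* = 16 with φ(x*) = 0 and φ''(x*) = 18. Laplace's method gives
  I(n) ~ e^(−n φ(x*)) · sqrt(2π / (n · φ''(x*))) = sqrt(2π / (18n)) = sqrt(π/(9n)).
This is exact: substituting u = (x − 16)·sqrt(9n) gives I(n) = (1/sqrt(9n)) ∫_{−∞}^{∞} e^(−u^2) du = sqrt(π/(9n)).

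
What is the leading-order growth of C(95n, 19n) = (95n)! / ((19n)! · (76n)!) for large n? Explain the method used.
C(95n, 19n) ~ (3125/256)^(19n) · sqrt(5/(8π·19n))

Write N = 19n. Apply Stirling to each factorial:
  (5N)! ~ sqrt(2π·5N) · (5N/e)^(5N),
  N! ~ sqrt(2π N) · (N/e)^N,
  (4N)! ~ sqrt(2π·4N) · (4N/e)^(4N).
The exponential factors combine to (5N)^(5N) / (N^N · (4N)^(4N)) = 5^(5N)/4^(4N) = (5^5/4^4)^N = (3125/256)^N.
The square-root prefactors combine to sqrt(2π·5N) / (sqrt(2π N)·sqrt(2π·4N)) = sqrt(5 / (2π·4·N)) = sqrt(5/(8π·19n)).
Substituting N = 19n: C(95n, 19n) ~ (3125/256)^(19n) · sqrt(5/(8π·19n)).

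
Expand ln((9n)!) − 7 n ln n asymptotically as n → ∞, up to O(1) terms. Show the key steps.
ln((9n)!) − 7 n ln n = 2 n ln n + 9(ln 9 − 1) n + (1/2) ln(2π·9n) + O(1/n)

Stirling: ln((9n)!) = 9n ln(9n) − 9n + (1/2) ln(2π·9n) + O(1/n).
Expand 9n ln(9n) = 9n (ln n + ln 9) = 9n ln n + 9n ln 9.
Subtract 7n ln n: leading term is (9 − 7) n ln n = 2 n ln n. The next term is 9n ln 9 − 9n = 9(ln 9 − 1) n. Then the (1/2) ln(2π·9n) correction.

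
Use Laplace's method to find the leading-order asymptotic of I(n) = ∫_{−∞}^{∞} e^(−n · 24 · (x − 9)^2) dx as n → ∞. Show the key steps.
I(n) = sqrt(π/(24n))

Here φ(x) = 24 · (x − 9)^2 has its unique minimum at x* = 9 with φ(x*) = 0 and φ''(x*) = 48. Laplace's method gives
  I(n) ~ e^(−n φ(x*)) · sqrt(2π / (n · φ''(x*))) = sqrt(2π / (48n)) = sqrt(π/(24n)).
This is exact: substituting u = (x − 9)·sqrt(24n) gives I(n) = (1/sqrt(24n)) ∫_{−∞}^{∞} e^(−u^2) du = sqrt(π/(24n)).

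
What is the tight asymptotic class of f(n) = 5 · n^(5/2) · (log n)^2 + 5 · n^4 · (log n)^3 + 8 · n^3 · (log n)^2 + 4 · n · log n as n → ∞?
f(n) ∈ Θ(n^4 · (log n)^3)

Compare the terms by growth order. For large n, n^a · (log n)^b dominates n^a' · (log n)^b' iff a > a', or (a = a' and b > b'). Ranking the 4 terms shows the dominant one is 5 · n^4 · (log n)^3. Hence f(n) ∈ Θ(n^4 · (log n)^3).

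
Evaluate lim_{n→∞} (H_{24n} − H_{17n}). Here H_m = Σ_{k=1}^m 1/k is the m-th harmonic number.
lim = ln(24/17)

Euler-Maclaurin gives H_m = ln m + γ + 1/(2m) + O(1/m^2). The γ and O(1/m) terms cancel in the difference:
  H_{24n} − H_{17n} = ln(24n) − ln(17n) + O(1/n) = ln(24/17) + O(1/n).
Hence the limit is ln(24/17).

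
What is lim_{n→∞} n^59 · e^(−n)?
lim = 0

Exponentials with base > 1 dominate every fixed polynomial: for any fixed c, n^c / e^n → 0 as n → ∞ (e.g. by the ratio test, or since e^n grows faster than any power of n). Hence n^59 · e^(−n) = n^59 / e^n → 0.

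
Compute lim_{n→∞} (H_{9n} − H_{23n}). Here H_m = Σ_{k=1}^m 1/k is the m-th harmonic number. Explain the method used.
lim = ln(9/23)

Euler-Maclaurin gives H_m = ln m + γ + 1/(2m) + O(1/m^2). The γ and O(1/m) terms cancel in the difference:
  H_{9n} − H_{23n} = ln(9n) − ln(23n) + O(1/n) = ln(9/23) + O(1/n).
Hence the limit is ln(9/23).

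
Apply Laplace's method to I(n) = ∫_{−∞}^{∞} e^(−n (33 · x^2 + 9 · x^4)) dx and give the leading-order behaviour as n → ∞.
I(n) ~ sqrt(π/(33n))

φ(x) = 33 · x^2 + 9 · x^4 has its unique global minimum at x* = 0 (since φ'(x) = 66x + 36x^3 = 0 only at x = 0 for real x with both coefficients positive, and φ → ∞ as |x| → ∞). At x* = 0, φ(0) = 0 and φ''(0) = 66. Laplace's method then gives
  I(n) ~ sqrt(2π / (n · φ''(0))) · e^(−n φ(0)) = sqrt(2π / (66n)) = sqrt(π/(33n)).
The 9 · x^4 term contributes only at subleading order (an O(1/n) relative correction).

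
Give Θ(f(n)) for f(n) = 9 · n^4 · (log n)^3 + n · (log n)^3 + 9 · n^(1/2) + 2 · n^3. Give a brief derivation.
f(n) ∈ Θ(n^4 · (log n)^3)

Compare the terms by growth order. For large n, n^a · (log n)^b dominates n^a' · (log n)^b' iff a > a', or (a = a' and b > b'). Ranking the 4 terms shows the dominant one is 9 · n^4 · (log n)^3. Hence f(n) ∈ Θ(n^4 · (log n)^3).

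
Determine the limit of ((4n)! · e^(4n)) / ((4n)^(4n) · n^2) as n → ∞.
lim = 0

Stirling: (4n)! ~ sqrt(2π·4n) · (4n/e)^(4n). Hence
  (4n)! · e^(4n) / (4n)^(4n) ~ sqrt(2π·4n).
Dividing by n^2: sqrt(2π·4n) / n^2 = sqrt(2π·4) · n^((1−4)/2), so the expression behaves like sqrt(2π·4) · n^((1−4)/2) → 0.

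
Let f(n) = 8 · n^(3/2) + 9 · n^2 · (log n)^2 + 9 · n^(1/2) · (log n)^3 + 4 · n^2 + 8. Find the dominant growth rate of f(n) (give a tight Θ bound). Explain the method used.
f(n) ∈ Θ(n^2 · (log n)^2)

Compare the terms by growth order. For large n, n^a · (log n)^b dominates n^a' · (log n)^b' iff a > a', or (a = a' and b > b'). Ranking the 5 terms shows the dominant one is 9 · n^2 · (log n)^2. Hence f(n) ∈ Θ(n^2 · (log n)^2).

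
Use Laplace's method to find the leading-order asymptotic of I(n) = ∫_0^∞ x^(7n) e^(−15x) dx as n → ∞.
I(n) ~ (sqrt(2π·7n) / 15) · (7n/(15e))^(7n)

Write the integrand as exp(7n ln x − 15x) and set f(x) = 7n ln x − 15x. Then f'(x) = 7n/x − 15 = 0 at x* = 7n/15, and f''(x*) = −7n/x*^2 = −15^2/(7n). Laplace's method (interior maximum) gives
  I(n) ~ e^(f(x*)) · sqrt(2π / |f''(x*)|)
        = exp(7n ln(7n/15) − 7n) · sqrt(2π · 7n / 15^2)
        = (7n/15)^(7n) e^(−7n) · sqrt(2π·7n) / 15
        = (sqrt(2π·7n) / 15) · (7n/(15e))^(7n).
This matches Γ(7n+1)/15^(7n+1) with Stirling applied to Γ.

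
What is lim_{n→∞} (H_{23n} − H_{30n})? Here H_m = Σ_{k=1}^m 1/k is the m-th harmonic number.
lim = ln(23/30)

Euler-Maclaurin gives H_m = ln m + γ + 1/(2m) + O(1/m^2). The γ and O(1/m) terms cancel in the difference:
  H_{23n} − H_{30n} = ln(23n) − ln(30n) + O(1/n) = ln(23/30) + O(1/n).
Hence the limit is ln(23/30).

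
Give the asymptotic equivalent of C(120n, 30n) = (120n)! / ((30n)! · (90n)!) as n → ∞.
C(120n, 30n) ~ (256/27)^(30n) · sqrt(2/(3π·30n))

Write N = 30n. Apply Stirling to each factorial:
  (4N)! ~ sqrt(2π·4N) · (4N/e)^(4N),
  N! ~ sqrt(2π N) · (N/e)^N,
  (3N)! ~ sqrt(2π·3N) · (3N/e)^(3N).
The exponential factors combine to (4N)^(4N) / (N^N · (3N)^(3N)) = 4^(4N)/3^(3N) = (4^4/3^3)^N = (256/27)^N.
The square-root prefactors combine to sqrt(2π·4N) / (sqrt(2π N)·sqrt(2π·3N)) = sqrt(4 / (2π·3·N)) = sqrt(2/(3π·30n)).
Substituting N = 30n: C(120n, 30n) ~ (256/27)^(30n) · sqrt(2/(3π·30n)).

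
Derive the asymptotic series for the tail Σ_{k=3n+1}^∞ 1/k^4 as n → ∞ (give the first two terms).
Σ_{k>3n} 1/k^4 = 1/(3 · (3n)^3) − 1/(2 · (3n)^4) + O(1/(3n)^5)

Compare to the integral: ∫_{3n}^∞ x^(−4) dx = [−x^(−3)/3]_{3n}^∞ = 1/((4−1)·(3n)^3). The Euler-Maclaurin correction adds −f(3n)/2 = −1/(2·(3n)^4). Euler-Maclaurin then gives
  Σ_{k>3n} 1/k^4 = ∫_{3n}^∞ dx/x^4 − 1/(2·(3n)^4) + O(1/(3n)^5).
(Equivalently this is ζ(4) − Σ_{k≤3n} 1/k^4.)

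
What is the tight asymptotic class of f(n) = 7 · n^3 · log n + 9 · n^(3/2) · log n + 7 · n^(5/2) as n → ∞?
f(n) ∈ Θ(n^3 · log n)

Compare the terms by growth order. For large n, n^a · (log n)^b dominates n^a' · (log n)^b' iff a > a', or (a = a' and b > b'). Ranking the 3 terms shows the dominant one is 7 · n^3 · log n. Hence f(n) ∈ Θ(n^3 · log n).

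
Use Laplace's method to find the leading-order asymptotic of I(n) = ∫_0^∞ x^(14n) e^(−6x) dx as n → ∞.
I(n) ~ (sqrt(2π·14n) / 6) · (14n/(6e))^(14n)

Write the integrand as exp(14n ln x − 6x) and set f(x) = 14n ln x − 6x. Then f'(x) = 14n/x − 6 = 0 at x* = 14n/6, and f''(x*) = −14n/x*^2 = −6^2/(14n). Laplace's method (interior maximum) gives
  I(n) ~ e^(f(x*)) · sqrt(2π / |f''(x*)|)
        = exp(14n ln(14n/6) − 14n) · sqrt(2π · 14n / 6^2)
        = (14n/6)^(14n) e^(−14n) · sqrt(2π·14n) / 6
        = (sqrt(2π·14n) / 6) · (14n/(6e))^(14n).
This matches Γ(14n+1)/6^(14n+1) with Stirling applied to Γ.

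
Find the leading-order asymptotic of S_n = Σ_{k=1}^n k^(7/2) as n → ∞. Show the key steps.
S_n ~ (2/9) · n^(9/2)

Integral comparison: Σ_{k=1}^n k^(7/2) = ∫_0^n x^(7/2) dx + O(n^(7/2)). The integral is n^(1 + 7/2) / (1 + 7/2) = n^((7+2)/2) / ((7+2)/2) = (2/9) · n^(9/2).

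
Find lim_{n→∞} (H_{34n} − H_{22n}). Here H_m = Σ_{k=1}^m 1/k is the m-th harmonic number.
lim = ln(34/22) = ln(17/11)

Euler-Maclaurin gives H_m = ln m + γ + 1/(2m) + O(1/m^2). The γ and O(1/m) terms cancel in the difference:
  H_{34n} − H_{22n} = ln(34n) − ln(22n) + O(1/n) = ln(34/22) + O(1/n).
Hence the limit is ln(34/22) = ln(17/11).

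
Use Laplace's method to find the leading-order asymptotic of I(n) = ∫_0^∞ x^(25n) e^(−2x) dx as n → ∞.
I(n) ~ (sqrt(2π·25n) / 2) · (25n/(2e))^(25n)

Write the integrand as exp(25n ln x − 2x) and set f(x) = 25n ln x − 2x. Then f'(x) = 25n/x − 2 = 0 at x* = 25n/2, and f''(x*) = −25n/x*^2 = −2^2/(25n). Laplace's method (interior maximum) gives
  I(n) ~ e^(f(x*)) · sqrt(2π / |f''(x*)|)
        = exp(25n ln(25n/2) − 25n) · sqrt(2π · 25n / 2^2)
        = (25n/2)^(25n) e^(−25n) · sqrt(2π·25n) / 2
        = (sqrt(2π·25n) / 2) · (25n/(2e))^(25n).
This matches Γ(25n+1)/2^(25n+1) with Stirling applied to Γ.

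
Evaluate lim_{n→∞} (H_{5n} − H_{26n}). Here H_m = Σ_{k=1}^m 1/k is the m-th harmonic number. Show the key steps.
lim = ln(5/26)

Euler-Maclaurin gives H_m = ln m + γ + 1/(2m) + O(1/m^2). The γ and O(1/m) terms cancel in the difference:
  H_{5n} − H_{26n} = ln(5n) − ln(26n) + O(1/n) = ln(5/26) + O(1/n).
Hence the limit is ln(5/26).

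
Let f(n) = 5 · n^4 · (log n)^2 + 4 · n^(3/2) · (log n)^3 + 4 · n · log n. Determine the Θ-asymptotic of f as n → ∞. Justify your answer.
f(n) ∈ Θ(n^4 · (log n)^2)

Compare the terms by growth order. For large n, n^a · (log n)^b dominates n^a' · (log n)^b' iff a > a', or (a = a' and b > b'). Ranking the 3 terms shows the dominant one is 5 · n^4 · (log n)^2. Hence f(n) ∈ Θ(n^4 · (log n)^2).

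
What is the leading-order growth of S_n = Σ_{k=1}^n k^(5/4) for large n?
S_n ~ (4/9) · n^(9/4)

Integral comparison: Σ_{k=1}^n k^(5/4) = ∫_0^n x^(5/4) dx + O(n^(5/4)). The integral is n^(1 + 5/4) / (1 + 5/4) = n^((5+4)/4) / ((5+4)/4) = (4/9) · n^(9/4).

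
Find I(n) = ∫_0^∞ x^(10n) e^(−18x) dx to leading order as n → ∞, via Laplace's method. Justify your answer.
I(n) ~ (sqrt(2π·10n) / 18) · (10n/(18e))^(10n)

Write the integrand as exp(10n ln x − 18x) and set f(x) = 10n ln x − 18x. Then f'(x) = 10n/x − 18 = 0 at x* = 10n/18, and f''(x*) = −10n/x*^2 = −18^2/(10n). Laplace's method (interior maximum) gives
  I(n) ~ e^(f(x*)) · sqrt(2π / |f''(x*)|)
        = exp(10n ln(10n/18) − 10n) · sqrt(2π · 10n / 18^2)
        = (10n/18)^(10n) e^(−10n) · sqrt(2π·10n) / 18
        = (sqrt(2π·10n) / 18) · (10n/(18e))^(10n).
This matches Γ(10n+1)/18^(10n+1) with Stirling applied to Γ.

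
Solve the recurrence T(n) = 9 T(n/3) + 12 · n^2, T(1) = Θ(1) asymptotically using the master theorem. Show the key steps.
T(n) = Θ(n^2 log n)

log_3 9 = 2, and f(n) = 12 · n^2 = Θ(n^(log_3 9)). This is Case 2 of the master theorem: T(n) = Θ(f(n) · log n) = Θ(n^2 log n).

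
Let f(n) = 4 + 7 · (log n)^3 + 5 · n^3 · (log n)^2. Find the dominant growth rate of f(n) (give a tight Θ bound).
f(n) ∈ Θ(n^3 · (log n)^2)

Compare the terms by growth order. For large n, n^a · (log n)^b dominates n^a' · (log n)^b' iff a > a', or (a = a' and b > b'). Ranking the 3 terms shows the dominant one is 5 · n^3 · (log n)^2. Hence f(n) ∈ Θ(n^3 · (log n)^2).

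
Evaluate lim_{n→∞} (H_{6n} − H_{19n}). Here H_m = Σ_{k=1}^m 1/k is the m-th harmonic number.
lim = ln(6/19)

Euler-Maclaurin gives H_m = ln m + γ + 1/(2m) + O(1/m^2). The γ and O(1/m) terms cancel in the difference:
  H_{6n} − H_{19n} = ln(6n) − ln(19n) + O(1/n) = ln(6/19) + O(1/n).
Hence the limit is ln(6/19).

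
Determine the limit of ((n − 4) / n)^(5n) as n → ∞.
lim = e^(−20)

Rewrite as (1 − 4/n)^(5n). By the standard limit (1 + x/n)^n → e^x, we have (1 − 4/n)^n → e^(−4), and raising to the 5th power gives e^(−20).
More precisely, ln[(1 − 4/n)^(5n)] = 5n · ln(1 − 4/n) = 5n · (-4/n + O(1/n^2)) = -20 + O(1/n) → -20.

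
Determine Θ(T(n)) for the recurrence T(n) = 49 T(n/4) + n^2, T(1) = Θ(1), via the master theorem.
T(n) = Θ(n^(log_4 49))

Master theorem: compare f(n) = n^2 to n^(log_4 49) where log_4 49 ≈ 2.807. Since 2 < log_4 49, we have f(n) = O(n^(log_4 49 − ε)) for some ε > 0 — Case 1. Hence T(n) = Θ(n^(log_4 49)).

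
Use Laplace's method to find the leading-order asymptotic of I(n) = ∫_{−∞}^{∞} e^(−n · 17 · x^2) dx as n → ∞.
I(n) = sqrt(π/(17n))

Here φ(x) = 17 · x^2 has its unique minimum at x* = 0 with φ(x*) = 0 and φ''(x*) = 34. Laplace's method gives
  I(n) ~ e^(−n φ(x*)) · sqrt(2π / (n · φ''(x*))) = sqrt(2π / (34n)) = sqrt(π/(17n)).
This is exact: substituting u = (x − 0)·sqrt(17n) gives I(n) = (1/sqrt(17n)) ∫_{−∞}^{∞} e^(−u^2) du = sqrt(π/(17n)).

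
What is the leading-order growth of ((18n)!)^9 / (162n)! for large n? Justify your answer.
((18n)!)^9/(162n)! ~ ((2π·18n)^(8/2) / 3) · 9^(−9·18n)  →  0

Write N = 18n. Stirling: N! ~ sqrt(2π N)(N/e)^N and (9N)! ~ sqrt(2π·9N)·(9N/e)^(9N).
  (N!)^9/(9N)! ~ (2π N)^(9/2) (N/e)^(9N) / [sqrt(2π·9N) (9N/e)^(9N)]
     = (2π N)^(9/2) / sqrt(2π·9N) · (N/(9N))^(9N)
     = (2π N)^((9−1)/2) / 3 · 9^(−9N).
Since 9^9 > 1, the factor 9^(−9N) decays exponentially, so the ratio → 0. Substituting N = 18n gives the stated form.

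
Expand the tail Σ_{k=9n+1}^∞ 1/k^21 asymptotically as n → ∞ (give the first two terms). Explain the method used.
Σ_{k>9n} 1/k^21 = 1/(20 · (9n)^20) − 1/(2 · (9n)^21) + O(1/(9n)^22)

Compare to the integral: ∫_{9n}^∞ x^(−21) dx = [−x^(−20)/20]_{9n}^∞ = 1/((21−1)·(9n)^20). The Euler-Maclaurin correction adds −f(9n)/2 = −1/(2·(9n)^21). Euler-Maclaurin then gives
  Σ_{k>9n} 1/k^21 = ∫_{9n}^∞ dx/x^21 − 1/(2·(9n)^21) + O(1/(9n)^22).
(Equivalently this is ζ(21) − Σ_{k≤9n} 1/k^21.)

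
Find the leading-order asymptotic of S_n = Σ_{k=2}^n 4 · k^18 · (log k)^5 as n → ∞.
S_n ~ 4 · n^19 · (log n)^5 / 19

By integral comparison, S_n = ∫_1^n 4 · x^18 · (log x)^5 dx + O(n^18 · (log n)^5). For the integral, the leading term of ∫_1^n x^18 (log x)^5 dx is n^19/19 · (log n)^5 (by repeated integration by parts; each step lowers the log-exponent and produces a relatively O(1/log n) correction). Hence S_n ~ 4 · n^19 · (log n)^5 / 19.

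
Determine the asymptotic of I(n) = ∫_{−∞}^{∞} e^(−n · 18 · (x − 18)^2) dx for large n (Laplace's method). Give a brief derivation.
I(n) = sqrt(π/(18n))

Here φ(x) = 18 · (x − 18)^2 has its unique minimum at x* = 18 with φ(x*) = 0 and φ''(x*) = 36. Laplace's method gives
  I(n) ~ e^(−n φ(x*)) · sqrt(2π / (n · φ''(x*))) = sqrt(2π / (36n)) = sqrt(π/(18n)).
This is exact: substituting u = (x − 18)·sqrt(18n) gives I(n) = (1/sqrt(18n)) ∫_{−∞}^{∞} e^(−u^2) du = sqrt(π/(18n)).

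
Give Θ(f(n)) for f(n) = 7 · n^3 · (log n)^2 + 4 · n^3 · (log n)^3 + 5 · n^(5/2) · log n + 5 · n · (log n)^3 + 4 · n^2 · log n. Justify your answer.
f(n) ∈ Θ(n^3 · (log n)^3)

Compare the terms by growth order. For large n, n^a · (log n)^b dominates n^a' · (log n)^b' iff a > a', or (a = a' and b > b'). Ranking the 5 terms shows the dominant one is 4 · n^3 · (log n)^3. Hence f(n) ∈ Θ(n^3 · (log n)^3).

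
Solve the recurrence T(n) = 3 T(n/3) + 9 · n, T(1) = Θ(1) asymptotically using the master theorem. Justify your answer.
T(n) = Θ(n log n)

log_3 3 = 1, and f(n) = 9 · n = Θ(n^(log_3 3)). This is Case 2 of the master theorem: T(n) = Θ(f(n) · log n) = Θ(n log n).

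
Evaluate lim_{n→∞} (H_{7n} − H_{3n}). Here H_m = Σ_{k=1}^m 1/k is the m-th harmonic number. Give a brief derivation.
lim = ln(7/3)

Euler-Maclaurin gives H_m = ln m + γ + 1/(2m) + O(1/m^2). The γ and O(1/m) terms cancel in the difference:
  H_{7n} − H_{3n} = ln(7n) − ln(3n) + O(1/n) = ln(7/3) + O(1/n).
Hence the limit is ln(7/3).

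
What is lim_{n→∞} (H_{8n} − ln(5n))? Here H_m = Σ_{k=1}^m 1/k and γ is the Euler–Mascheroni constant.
lim = ln(8/5) + γ

By Euler-Maclaurin, H_m = ln m + γ + O(1/m). So
  H_{8n} − ln(5n) = ln(8n) + γ − ln(5n) + O(1/n)
                       = ln(8/5) + γ + O(1/n).
Hence the limit is ln(8/5) + γ.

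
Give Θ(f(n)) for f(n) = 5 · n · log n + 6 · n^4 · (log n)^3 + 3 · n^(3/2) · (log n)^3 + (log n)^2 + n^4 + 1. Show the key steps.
f(n) ∈ Θ(n^4 · (log n)^3)

Compare the terms by growth order. For large n, n^a · (log n)^b dominates n^a' · (log n)^b' iff a > a', or (a = a' and b > b'). Ranking the 6 terms shows the dominant one is 6 · n^4 · (log n)^3. Hence f(n) ∈ Θ(n^4 · (log n)^3).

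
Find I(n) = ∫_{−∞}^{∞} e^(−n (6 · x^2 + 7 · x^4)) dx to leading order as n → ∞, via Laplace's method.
I(n) ~ sqrt(π/(6n))

φ(x) = 6 · x^2 + 7 · x^4 has its unique global minimum at x* = 0 (since φ'(x) = 12x + 28x^3 = 0 only at x = 0 for real x with both coefficients positive, and φ → ∞ as |x| → ∞). At x* = 0, φ(0) = 0 and φ''(0) = 12. Laplace's method then gives
  I(n) ~ sqrt(2π / (n · φ''(0))) · e^(−n φ(0)) = sqrt(2π / (12n)) = sqrt(π/(6n)).
The 7 · x^4 term contributes only at subleading order (an O(1/n) relative correction).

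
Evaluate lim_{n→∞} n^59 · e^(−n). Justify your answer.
lim = 0

Exponentials with base > 1 dominate every fixed polynomial: for any fixed c, n^c / e^n → 0 as n → ∞ (e.g. by the ratio test, or since e^n grows faster than any power of n). Hence n^59 · e^(−n) = n^59 / e^n → 0.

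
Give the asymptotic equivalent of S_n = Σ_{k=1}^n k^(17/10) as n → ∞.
S_n ~ (10/27) · n^(27/10)

Integral comparison: Σ_{k=1}^n k^(17/10) = ∫_0^n x^(17/10) dx + O(n^(17/10)). The integral is n^(1 + 17/10) / (1 + 17/10) = n^((17+10)/10) / ((17+10)/10) = (10/27) · n^(27/10).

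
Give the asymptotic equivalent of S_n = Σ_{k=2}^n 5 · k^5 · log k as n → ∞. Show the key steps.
S_n ~ 5 · n^6 log n / 6 − 5 · n^6 / 36

By integral comparison, S_n = ∫_1^n 5 · x^5 · log x dx + O(n^5 · log n). For the integral, ∫ x^5 log x dx = n^6 log n / 6 − n^6/36 (integration by parts). Hence S_n ~ 5 · n^6 log n / 6 − 5 · n^6 / 36.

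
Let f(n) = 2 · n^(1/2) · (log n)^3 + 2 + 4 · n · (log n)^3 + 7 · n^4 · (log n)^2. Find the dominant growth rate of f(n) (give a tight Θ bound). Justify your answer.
f(n) ∈ Θ(n^4 · (log n)^2)

Compare the terms by growth order. For large n, n^a · (log n)^b dominates n^a' · (log n)^b' iff a > a', or (a = a' and b > b'). Ranking the 4 terms shows the dominant one is 7 · n^4 · (log n)^2. Hence f(n) ∈ Θ(n^4 · (log n)^2).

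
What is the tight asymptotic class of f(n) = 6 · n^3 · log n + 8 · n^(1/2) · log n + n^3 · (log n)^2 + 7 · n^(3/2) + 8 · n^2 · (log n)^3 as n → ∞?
f(n) ∈ Θ(n^3 · (log n)^2)

Compare the terms by growth order. For large n, n^a · (log n)^b dominates n^a' · (log n)^b' iff a > a', or (a = a' and b > b'). Ranking the 5 terms shows the dominant one is n^3 · (log n)^2. Hence f(n) ∈ Θ(n^3 · (log n)^2).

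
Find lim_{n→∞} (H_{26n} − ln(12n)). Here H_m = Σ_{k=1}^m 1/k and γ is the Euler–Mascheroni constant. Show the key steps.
lim = ln(13/6) + γ

By Euler-Maclaurin, H_m = ln m + γ + O(1/m). So
  H_{26n} − ln(12n) = ln(26n) + γ − ln(12n) + O(1/n)
                       = ln(26/12) + γ + O(1/n).
Hence the limit is ln(26/12) + γ (= ln(13/6)).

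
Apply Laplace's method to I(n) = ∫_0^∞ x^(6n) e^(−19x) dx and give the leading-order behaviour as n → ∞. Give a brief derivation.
I(n) ~ (sqrt(2π·6n) / 19) · (6n/(19e))^(6n)

Write the integrand as exp(6n ln x − 19x) and set f(x) = 6n ln x − 19x. Then f'(x) = 6n/x − 19 = 0 at x* = 6n/19, and f''(x*) = −6n/x*^2 = −19^2/(6n). Laplace's method (interior maximum) gives
  I(n) ~ e^(f(x*)) · sqrt(2π / |f''(x*)|)
        = exp(6n ln(6n/19) − 6n) · sqrt(2π · 6n / 19^2)
        = (6n/19)^(6n) e^(−6n) · sqrt(2π·6n) / 19
        = (sqrt(2π·6n) / 19) · (6n/(19e))^(6n).
This matches Γ(6n+1)/19^(6n+1) with Stirling applied to Γ.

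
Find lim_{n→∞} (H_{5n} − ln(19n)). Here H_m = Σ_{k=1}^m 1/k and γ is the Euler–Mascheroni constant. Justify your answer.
lim = ln(5/19) + γ

By Euler-Maclaurin, H_m = ln m + γ + O(1/m). So
  H_{5n} − ln(19n) = ln(5n) + γ − ln(19n) + O(1/n)
                       = ln(5/19) + γ + O(1/n).
Hence the limit is ln(5/19) + γ.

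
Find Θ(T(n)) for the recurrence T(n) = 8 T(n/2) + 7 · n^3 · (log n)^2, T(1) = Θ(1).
T(n) = Θ(n^3 · (log n)^3)

Here log_2 8 = 3 and f(n) = 7 · n^3 · (log n)^2 = Θ(n^(log_2 8) · (log n)^2). This is the extended Case 2 of the master theorem (f matches the critical exponent up to log factors), giving T(n) = Θ(n^(log_2 8) · (log n)^(2+1)) = Θ(n^3 · (log n)^3).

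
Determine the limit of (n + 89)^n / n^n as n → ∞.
lim = e^89

Rewrite as (1 + 89/n)^(n). By the standard limit (1 + x/n)^n → e^x, we have (1 + 89/n)^n → e^89, and raising to the 1st power gives e^89.
More precisely, ln[(1 + 89/n)^(n)] = n · ln(1 + 89/n) = n · (89/n + O(1/n^2)) = 89 + O(1/n) → 89.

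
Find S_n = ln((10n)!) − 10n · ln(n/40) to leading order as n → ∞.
S_n ~ 10n · (ln 400 − 1) + O(ln n)

Stirling: ln((10n)!) = 10n ln(10n) − 10n + O(ln n).
  S_n = 10n ln(10n) − 10n − 10n ln(n/40) + O(ln n)
      = 10n ln(10n) − 10n ln n + 10n ln 40 − 10n + O(ln n)
      = 10n ln 10 + 10n ln 40 − 10n + O(ln n)
      = 10n (ln 400 − 1) + O(ln n).
Numerically ln(400) − 1 ≈ 4.9915.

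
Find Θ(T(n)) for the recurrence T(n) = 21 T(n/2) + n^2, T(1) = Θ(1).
T(n) = Θ(n^(log_2 21))

Master theorem: compare f(n) = n^2 to n^(log_2 21) where log_2 21 ≈ 4.392. Since 2 < log_2 21, we have f(n) = O(n^(log_2 21 − ε)) for some ε > 0 — Case 1. Hence T(n) = Θ(n^(log_2 21)).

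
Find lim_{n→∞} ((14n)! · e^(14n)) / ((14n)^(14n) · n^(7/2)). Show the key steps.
lim = 0

Stirling: (14n)! ~ sqrt(2π·14n) · (14n/e)^(14n). Hence
  (14n)! · e^(14n) / (14n)^(14n) ~ sqrt(2π·14n).
Dividing by n^(7/2): sqrt(2π·14n) / n^(7/2) = sqrt(2π·14) · n^((1−7)/2), so the expression behaves like sqrt(2π·14) · n^((1−7)/2) → 0.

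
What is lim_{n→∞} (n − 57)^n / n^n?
lim = e^(−57)

Rewrite as (1 − 57/n)^(n). By the standard limit (1 + x/n)^n → e^x, we have (1 − 57/n)^n → e^(−57), and raising to the 1st power gives e^(−57).
More precisely, ln[(1 − 57/n)^(n)] = n · ln(1 − 57/n) = n · (-57/n + O(1/n^2)) = -57 + O(1/n) → -57.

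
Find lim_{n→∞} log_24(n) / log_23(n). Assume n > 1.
lim = ln(23) / ln(24) = log_24(23)

Change of base: log_24(n) = ln n / ln 24 and log_23(n) = ln n / ln 23. The ratio is (ln n / ln 24) · (ln 23 / ln n) = ln 23 / ln 24, a constant independent of n. So the limit is ln 23 / ln 24 = log_24(23).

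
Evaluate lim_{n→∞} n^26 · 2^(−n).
lim = 0

Exponentials with base > 1 dominate every fixed polynomial: for any fixed c, n^c / 2^n → 0 as n → ∞ (e.g. by the ratio test, or by writing 2^n = e^(n ln 2) and noting e^(n ln 2) / n^c → ∞). Hence n^26 · 2^(−n) = n^26 / 2^n → 0.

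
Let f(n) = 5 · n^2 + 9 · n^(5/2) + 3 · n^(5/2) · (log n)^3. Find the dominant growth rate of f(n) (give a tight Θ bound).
f(n) ∈ Θ(n^(5/2) · (log n)^3)

Compare the terms by growth order. For large n, n^a · (log n)^b dominates n^a' · (log n)^b' iff a > a', or (a = a' and b > b'). Ranking the 3 terms shows the dominant one is 3 · n^(5/2) · (log n)^3. Hence f(n) ∈ Θ(n^(5/2) · (log n)^3).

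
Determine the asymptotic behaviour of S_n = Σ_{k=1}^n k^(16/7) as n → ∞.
S_n ~ (7/23) · n^(23/7)

Integral comparison: Σ_{k=1}^n k^(16/7) = ∫_0^n x^(16/7) dx + O(n^(16/7)). The integral is n^(1 + 16/7) / (1 + 16/7) = n^((16+7)/7) / ((16+7)/7) = (7/23) · n^(23/7).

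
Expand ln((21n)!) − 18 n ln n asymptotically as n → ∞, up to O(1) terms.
ln((21n)!) − 18 n ln n = 3 n ln n + 21(ln 21 − 1) n + (1/2) ln(2π·21n) + O(1/n)

Stirling: ln((21n)!) = 21n ln(21n) − 21n + (1/2) ln(2π·21n) + O(1/n).
Expand 21n ln(21n) = 21n (ln n + ln 21) = 21n ln n + 21n ln 21.
Subtract 18n ln n: leading term is (21 − 18) n ln n = 3 n ln n. The next term is 21n ln 21 − 21n = 21(ln 21 − 1) n. Then the (1/2) ln(2π·21n) correction.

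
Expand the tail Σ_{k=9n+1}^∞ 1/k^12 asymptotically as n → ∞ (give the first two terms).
Σ_{k>9n} 1/k^12 = 1/(11 · (9n)^11) − 1/(2 · (9n)^12) + O(1/(9n)^13)

Compare to the integral: ∫_{9n}^∞ x^(−12) dx = [−x^(−11)/11]_{9n}^∞ = 1/((12−1)·(9n)^11). The Euler-Maclaurin correction adds −f(9n)/2 = −1/(2·(9n)^12). Euler-Maclaurin then gives
  Σ_{k>9n} 1/k^12 = ∫_{9n}^∞ dx/x^12 − 1/(2·(9n)^12) + O(1/(9n)^13).
(Equivalently this is ζ(12) − Σ_{k≤9n} 1/k^12.)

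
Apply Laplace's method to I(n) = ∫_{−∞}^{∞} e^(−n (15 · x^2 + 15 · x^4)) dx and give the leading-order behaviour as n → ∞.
I(n) ~ sqrt(π/(15n))

φ(x) = 15 · x^2 + 15 · x^4 has its unique global minimum at x* = 0 (since φ'(x) = 30x + 60x^3 = 0 only at x = 0 for real x with both coefficients positive, and φ → ∞ as |x| → ∞). At x* = 0, φ(0) = 0 and φ''(0) = 30. Laplace's method then gives
  I(n) ~ sqrt(2π / (n · φ''(0))) · e^(−n φ(0)) = sqrt(2π / (30n)) = sqrt(π/(15n)).
The 15 · x^4 term contributes only at subleading order (an O(1/n) relative correction).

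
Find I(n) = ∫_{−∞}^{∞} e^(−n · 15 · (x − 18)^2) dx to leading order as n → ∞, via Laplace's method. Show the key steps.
I(n) = sqrt(π/(15n))

Here φ(x) = 15 · (x − 18)^2 has its unique minimum at x* = 18 with φ(x*) = 0 and φ''(x*) = 30. Laplace's method gives
  I(n) ~ e^(−n φ(x*)) · sqrt(2π / (n · φ''(x*))) = sqrt(2π / (30n)) = sqrt(π/(15n)).
This is exact: substituting u = (x − 18)·sqrt(15n) gives I(n) = (1/sqrt(15n)) ∫_{−∞}^{∞} e^(−u^2) du = sqrt(π/(15n)).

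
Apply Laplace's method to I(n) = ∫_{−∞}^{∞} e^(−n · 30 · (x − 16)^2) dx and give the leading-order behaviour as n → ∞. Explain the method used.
I(n) = sqrt(π/(30n))

Here φ(x) = 30 · (x − 16)^2 has its unique minimum at x* = 16 with φ(x*) = 0 and φ''(x*) = 60. Laplace's method gives
  I(n) ~ e^(−n φ(x*)) · sqrt(2π / (n · φ''(x*))) = sqrt(2π / (60n)) = sqrt(π/(30n)).
This is exact: substituting u = (x − 16)·sqrt(30n) gives I(n) = (1/sqrt(30n)) ∫_{−∞}^{∞} e^(−u^2) du = sqrt(π/(30n)).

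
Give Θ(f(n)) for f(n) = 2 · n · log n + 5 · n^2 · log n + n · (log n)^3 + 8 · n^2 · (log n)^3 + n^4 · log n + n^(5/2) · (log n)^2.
f(n) ∈ Θ(n^4 · log n)

Compare the terms by growth order. For large n, n^a · (log n)^b dominates n^a' · (log n)^b' iff a > a', or (a = a' and b > b'). Ranking the 6 terms shows the dominant one is n^4 · log n. Hence f(n) ∈ Θ(n^4 · log n).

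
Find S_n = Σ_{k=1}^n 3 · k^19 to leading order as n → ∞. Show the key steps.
S_n ~ 3 · n^20 / 20

By integral comparison (Euler-Maclaurin), Σ_{k=1}^n 3 · k^19 = 3 · ∫_0^n x^19 dx + O(n^19) = 3 · n^20/20 + O(n^19). (Equivalently, Faulhaber's formula gives the same leading term.)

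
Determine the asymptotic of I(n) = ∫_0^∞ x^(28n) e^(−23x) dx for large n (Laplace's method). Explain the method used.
I(n) ~ (sqrt(2π·28n) / 23) · (28n/(23e))^(28n)

Write the integrand as exp(28n ln x − 23x) and set f(x) = 28n ln x − 23x. Then f'(x) = 28n/x − 23 = 0 at x* = 28n/23, and f''(x*) = −28n/x*^2 = −23^2/(28n). Laplace's method (interior maximum) gives
  I(n) ~ e^(f(x*)) · sqrt(2π / |f''(x*)|)
        = exp(28n ln(28n/23) − 28n) · sqrt(2π · 28n / 23^2)
        = (28n/23)^(28n) e^(−28n) · sqrt(2π·28n) / 23
        = (sqrt(2π·28n) / 23) · (28n/(23e))^(28n).
This matches Γ(28n+1)/23^(28n+1) with Stirling applied to Γ.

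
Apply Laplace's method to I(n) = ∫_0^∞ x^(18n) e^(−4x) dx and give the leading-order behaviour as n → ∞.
I(n) ~ (sqrt(2π·18n) / 4) · (18n/(4e))^(18n)

Write the integrand as exp(18n ln x − 4x) and set f(x) = 18n ln x − 4x. Then f'(x) = 18n/x − 4 = 0 at x* = 18n/4, and f''(x*) = −18n/x*^2 = −4^2/(18n). Laplace's method (interior maximum) gives
  I(n) ~ e^(f(x*)) · sqrt(2π / |f''(x*)|)
        = exp(18n ln(18n/4) − 18n) · sqrt(2π · 18n / 4^2)
        = (18n/4)^(18n) e^(−18n) · sqrt(2π·18n) / 4
        = (sqrt(2π·18n) / 4) · (18n/(4e))^(18n).
This matches Γ(18n+1)/4^(18n+1) with Stirling applied to Γ.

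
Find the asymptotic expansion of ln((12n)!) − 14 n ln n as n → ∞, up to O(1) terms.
ln((12n)!) − 14 n ln n = −2 n ln n + 12(ln 12 − 1) n + (1/2) ln(2π·12n) + O(1/n)

Stirling: ln((12n)!) = 12n ln(12n) − 12n + (1/2) ln(2π·12n) + O(1/n).
Expand 12n ln(12n) = 12n (ln n + ln 12) = 12n ln n + 12n ln 12.
Subtract 14n ln n: leading term is (12 − 14) n ln n = −2 n ln n. The next term is 12n ln 12 − 12n = 12(ln 12 − 1) n. Then the (1/2) ln(2π·12n) correction.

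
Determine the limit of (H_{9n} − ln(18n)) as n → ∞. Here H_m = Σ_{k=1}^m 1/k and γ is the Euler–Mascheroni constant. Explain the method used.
lim = −ln 2 + γ

By Euler-Maclaurin, H_m = ln m + γ + O(1/m). So
  H_{9n} − ln(18n) = ln(9n) + γ − ln(18n) + O(1/n)
                       = ln(9/18) + γ + O(1/n).
Hence the limit is ln(9/18) + γ (= −ln 2).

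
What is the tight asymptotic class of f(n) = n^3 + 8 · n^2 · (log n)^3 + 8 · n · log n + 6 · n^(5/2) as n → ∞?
f(n) ∈ Θ(n^3)

Compare the terms by growth order. For large n, n^a · (log n)^b dominates n^a' · (log n)^b' iff a > a', or (a = a' and b > b'). Ranking the 4 terms shows the dominant one is n^3. Hence f(n) ∈ Θ(n^3).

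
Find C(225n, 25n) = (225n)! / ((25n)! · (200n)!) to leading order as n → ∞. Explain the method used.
C(225n, 25n) ~ (387420489/16777216)^(25n) · sqrt(9/(16π·25n))

Write N = 25n. Apply Stirling to each factorial:
  (9N)! ~ sqrt(2π·9N) · (9N/e)^(9N),
  N! ~ sqrt(2π N) · (N/e)^N,
  (8N)! ~ sqrt(2π·8N) · (8N/e)^(8N).
The exponential factors combine to (9N)^(9N) / (N^N · (8N)^(8N)) = 9^(9N)/8^(8N) = (9^9/8^8)^N = (387420489/16777216)^N.
The square-root prefactors combine to sqrt(2π·9N) / (sqrt(2π N)·sqrt(2π·8N)) = sqrt(9 / (2π·8·N)) = sqrt(9/(16π·25n)).
Substituting N = 25n: C(225n, 25n) ~ (387420489/16777216)^(25n) · sqrt(9/(16π·25n)).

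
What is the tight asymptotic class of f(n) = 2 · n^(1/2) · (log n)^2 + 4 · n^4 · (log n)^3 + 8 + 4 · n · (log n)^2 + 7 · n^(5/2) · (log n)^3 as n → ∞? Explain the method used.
f(n) ∈ Θ(n^4 · (log n)^3)

Compare the terms by growth order. For large n, n^a · (log n)^b dominates n^a' · (log n)^b' iff a > a', or (a = a' and b > b'). Ranking the 5 terms shows the dominant one is 4 · n^4 · (log n)^3. Hence f(n) ∈ Θ(n^4 · (log n)^3).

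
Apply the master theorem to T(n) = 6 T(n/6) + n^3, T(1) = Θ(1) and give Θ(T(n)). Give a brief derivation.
T(n) = Θ(n^3)

log_6 6 ≈ 1.000. f(n) = n^3 dominates n^(log_6 6) since 3 > 1.000, and the regularity condition a·f(n/b) = 6·(n/6)^3 = (6/216)·n^3 ≤ c·f(n) holds with c = 6/216 ≈ 0.0278 < 1. So this is Case 3: T(n) = Θ(f(n)) = Θ(n^3).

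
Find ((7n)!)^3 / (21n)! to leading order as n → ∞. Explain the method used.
((7n)!)^3/(21n)! ~ ((2π·7n)^(2/2) / sqrt(3)) · 3^(−3·7n)  →  0

Write N = 7n. Stirling: N! ~ sqrt(2π N)(N/e)^N and (3N)! ~ sqrt(2π·3N)·(3N/e)^(3N).
  (N!)^3/(3N)! ~ (2π N)^(3/2) (N/e)^(3N) / [sqrt(2π·3N) (3N/e)^(3N)]
     = (2π N)^(3/2) / sqrt(2π·3N) · (N/(3N))^(3N)
     = (2π N)^((3−1)/2) / sqrt(3) · 3^(−3N).
Since 3^3 > 1, the factor 3^(−3N) decays exponentially, so the ratio → 0. Substituting N = 7n gives the stated form.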